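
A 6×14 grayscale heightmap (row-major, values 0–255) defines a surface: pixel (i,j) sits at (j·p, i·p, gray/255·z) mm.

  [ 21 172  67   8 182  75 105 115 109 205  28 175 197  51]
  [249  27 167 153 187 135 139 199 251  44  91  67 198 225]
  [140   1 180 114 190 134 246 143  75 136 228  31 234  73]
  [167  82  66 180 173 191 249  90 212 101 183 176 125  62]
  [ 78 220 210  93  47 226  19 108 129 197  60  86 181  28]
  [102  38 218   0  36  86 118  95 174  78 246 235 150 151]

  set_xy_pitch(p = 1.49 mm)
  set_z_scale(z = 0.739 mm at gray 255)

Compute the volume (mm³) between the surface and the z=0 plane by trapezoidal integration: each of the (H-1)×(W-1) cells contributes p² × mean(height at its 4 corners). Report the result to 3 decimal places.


56.762

height_mm = gray/255 × 0.739; cell vol = 1.49² × mean(4 corners)
unit = 1.49² × 0.739 / (4×255) = 0.00160848 mm³ per gray-sum
row 0: Σ corner-gray over 13 cells = 6738  → 10.8380
row 1: Σ corner-gray over 13 cells = 7427  → 11.9462
row 2: Σ corner-gray over 13 cells = 7522  → 12.0990
row 3: Σ corner-gray over 13 cells = 7143  → 11.4894
row 4: Σ corner-gray over 13 cells = 6459  → 10.3892
Σ rows: total corner-gray = 35289  → 56.7618 mm³


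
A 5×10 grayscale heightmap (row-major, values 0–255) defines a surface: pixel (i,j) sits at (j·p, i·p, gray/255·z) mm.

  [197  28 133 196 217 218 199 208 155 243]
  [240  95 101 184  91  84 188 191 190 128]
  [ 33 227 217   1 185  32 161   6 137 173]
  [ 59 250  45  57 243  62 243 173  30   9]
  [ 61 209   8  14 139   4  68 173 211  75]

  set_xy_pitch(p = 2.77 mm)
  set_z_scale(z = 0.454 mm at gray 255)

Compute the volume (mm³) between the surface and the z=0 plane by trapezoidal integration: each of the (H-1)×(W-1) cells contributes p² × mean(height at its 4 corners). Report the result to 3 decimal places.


64.861

height_mm = gray/255 × 0.454; cell vol = 2.77² × mean(4 corners)
unit = 2.77² × 0.454 / (4×255) = 0.00341519 mm³ per gray-sum
row 0: Σ corner-gray over 9 cells = 5764  → 19.6852
row 1: Σ corner-gray over 9 cells = 4754  → 16.2358
row 2: Σ corner-gray over 9 cells = 4412  → 15.0678
row 3: Σ corner-gray over 9 cells = 4062  → 13.8725
Σ rows: total corner-gray = 18992  → 64.8613 mm³


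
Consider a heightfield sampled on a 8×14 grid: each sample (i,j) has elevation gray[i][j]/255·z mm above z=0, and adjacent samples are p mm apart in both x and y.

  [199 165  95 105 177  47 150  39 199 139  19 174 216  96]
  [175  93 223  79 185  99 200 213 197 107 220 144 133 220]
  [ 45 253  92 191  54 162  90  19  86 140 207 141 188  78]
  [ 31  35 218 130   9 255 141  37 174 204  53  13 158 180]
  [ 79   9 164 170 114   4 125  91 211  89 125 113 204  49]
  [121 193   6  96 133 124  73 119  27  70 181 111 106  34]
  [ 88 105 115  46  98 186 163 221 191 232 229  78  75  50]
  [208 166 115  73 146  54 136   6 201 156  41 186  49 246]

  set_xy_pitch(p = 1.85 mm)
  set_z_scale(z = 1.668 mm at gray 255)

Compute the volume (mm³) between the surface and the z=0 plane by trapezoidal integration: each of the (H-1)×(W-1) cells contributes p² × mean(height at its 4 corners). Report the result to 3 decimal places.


height_mm = gray/255 × 1.668; cell vol = 1.85² × mean(4 corners)
unit = 1.85² × 1.668 / (4×255) = 0.00559679 mm³ per gray-sum
row 0: Σ corner-gray over 13 cells = 7526  → 42.1215
row 1: Σ corner-gray over 13 cells = 7550  → 42.2558
row 2: Σ corner-gray over 13 cells = 6434  → 36.0098
row 3: Σ corner-gray over 13 cells = 6031  → 33.7543
row 4: Σ corner-gray over 13 cells = 5599  → 31.3365
row 5: Σ corner-gray over 13 cells = 6249  → 34.9744
row 6: Σ corner-gray over 13 cells = 6728  → 37.6552
Σ rows: total corner-gray = 46117  → 258.1074 mm³

258.107


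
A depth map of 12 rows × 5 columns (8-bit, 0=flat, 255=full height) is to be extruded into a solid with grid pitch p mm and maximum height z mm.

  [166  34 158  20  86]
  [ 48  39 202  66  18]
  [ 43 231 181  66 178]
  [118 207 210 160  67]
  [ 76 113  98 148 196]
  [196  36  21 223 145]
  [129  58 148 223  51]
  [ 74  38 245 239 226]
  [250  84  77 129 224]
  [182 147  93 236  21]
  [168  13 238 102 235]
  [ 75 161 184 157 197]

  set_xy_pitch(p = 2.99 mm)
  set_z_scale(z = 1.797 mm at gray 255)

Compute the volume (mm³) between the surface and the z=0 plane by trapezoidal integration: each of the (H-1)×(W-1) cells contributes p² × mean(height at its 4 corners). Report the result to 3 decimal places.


height_mm = gray/255 × 1.797; cell vol = 2.99² × mean(4 corners)
unit = 2.99² × 1.797 / (4×255) = 0.0157504 mm³ per gray-sum
row 0: Σ corner-gray over 4 cells = 1356  → 21.3575
row 1: Σ corner-gray over 4 cells = 1857  → 29.2484
row 2: Σ corner-gray over 4 cells = 2516  → 39.6279
row 3: Σ corner-gray over 4 cells = 2329  → 36.6826
row 4: Σ corner-gray over 4 cells = 1891  → 29.7839
row 5: Σ corner-gray over 4 cells = 1939  → 30.5399
row 6: Σ corner-gray over 4 cells = 2382  → 37.5173
row 7: Σ corner-gray over 4 cells = 2398  → 37.7693
row 8: Σ corner-gray over 4 cells = 2209  → 34.7925
row 9: Σ corner-gray over 4 cells = 2264  → 35.6588
row 10: Σ corner-gray over 4 cells = 2385  → 37.5646
Σ rows: total corner-gray = 23526  → 370.5428 mm³

370.543


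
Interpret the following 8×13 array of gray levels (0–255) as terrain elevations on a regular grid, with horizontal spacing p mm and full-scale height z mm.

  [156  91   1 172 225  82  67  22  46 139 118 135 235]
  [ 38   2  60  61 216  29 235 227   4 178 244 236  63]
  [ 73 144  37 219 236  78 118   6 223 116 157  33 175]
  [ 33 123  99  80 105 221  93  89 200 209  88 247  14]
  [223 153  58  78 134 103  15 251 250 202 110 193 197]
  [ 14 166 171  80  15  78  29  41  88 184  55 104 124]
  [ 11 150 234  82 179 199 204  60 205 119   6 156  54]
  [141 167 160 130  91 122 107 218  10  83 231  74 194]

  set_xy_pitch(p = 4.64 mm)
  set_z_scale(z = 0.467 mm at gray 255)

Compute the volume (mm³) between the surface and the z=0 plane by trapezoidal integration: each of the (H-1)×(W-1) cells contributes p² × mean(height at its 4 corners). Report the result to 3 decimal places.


414.061

height_mm = gray/255 × 0.467; cell vol = 4.64² × mean(4 corners)
unit = 4.64² × 0.467 / (4×255) = 0.00985718 mm³ per gray-sum
row 0: Σ corner-gray over 12 cells = 5672  → 55.9099
row 1: Σ corner-gray over 12 cells = 6067  → 59.8035
row 2: Σ corner-gray over 12 cells = 6137  → 60.4935
row 3: Σ corner-gray over 12 cells = 6669  → 65.7375
row 4: Σ corner-gray over 12 cells = 5674  → 55.9296
row 5: Σ corner-gray over 12 cells = 5413  → 53.3569
row 6: Σ corner-gray over 12 cells = 6374  → 62.8297
Σ rows: total corner-gray = 42006  → 414.0607 mm³


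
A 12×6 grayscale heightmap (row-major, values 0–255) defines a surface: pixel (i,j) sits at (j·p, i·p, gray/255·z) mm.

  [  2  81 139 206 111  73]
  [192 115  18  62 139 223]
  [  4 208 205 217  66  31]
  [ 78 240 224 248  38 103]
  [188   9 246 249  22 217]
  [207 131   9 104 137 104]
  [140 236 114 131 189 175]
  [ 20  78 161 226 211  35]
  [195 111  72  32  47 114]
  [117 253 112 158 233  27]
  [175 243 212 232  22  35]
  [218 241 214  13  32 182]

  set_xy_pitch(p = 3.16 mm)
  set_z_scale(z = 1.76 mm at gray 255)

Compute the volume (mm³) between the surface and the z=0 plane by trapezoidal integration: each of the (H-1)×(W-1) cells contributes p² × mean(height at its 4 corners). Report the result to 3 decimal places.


522.915

height_mm = gray/255 × 1.76; cell vol = 3.16² × mean(4 corners)
unit = 3.16² × 1.76 / (4×255) = 0.0172301 mm³ per gray-sum
row 0: Σ corner-gray over 5 cells = 2232  → 38.4575
row 1: Σ corner-gray over 5 cells = 2510  → 43.2474
row 2: Σ corner-gray over 5 cells = 3108  → 53.5510
row 3: Σ corner-gray over 5 cells = 3138  → 54.0679
row 4: Σ corner-gray over 5 cells = 2530  → 43.5920
row 5: Σ corner-gray over 5 cells = 2728  → 47.0036
row 6: Σ corner-gray over 5 cells = 3062  → 52.7584
row 7: Σ corner-gray over 5 cells = 2240  → 38.5953
row 8: Σ corner-gray over 5 cells = 2489  → 42.8856
row 9: Σ corner-gray over 5 cells = 3284  → 56.5835
row 10: Σ corner-gray over 5 cells = 3028  → 52.1726
Σ rows: total corner-gray = 30349  → 522.9149 mm³


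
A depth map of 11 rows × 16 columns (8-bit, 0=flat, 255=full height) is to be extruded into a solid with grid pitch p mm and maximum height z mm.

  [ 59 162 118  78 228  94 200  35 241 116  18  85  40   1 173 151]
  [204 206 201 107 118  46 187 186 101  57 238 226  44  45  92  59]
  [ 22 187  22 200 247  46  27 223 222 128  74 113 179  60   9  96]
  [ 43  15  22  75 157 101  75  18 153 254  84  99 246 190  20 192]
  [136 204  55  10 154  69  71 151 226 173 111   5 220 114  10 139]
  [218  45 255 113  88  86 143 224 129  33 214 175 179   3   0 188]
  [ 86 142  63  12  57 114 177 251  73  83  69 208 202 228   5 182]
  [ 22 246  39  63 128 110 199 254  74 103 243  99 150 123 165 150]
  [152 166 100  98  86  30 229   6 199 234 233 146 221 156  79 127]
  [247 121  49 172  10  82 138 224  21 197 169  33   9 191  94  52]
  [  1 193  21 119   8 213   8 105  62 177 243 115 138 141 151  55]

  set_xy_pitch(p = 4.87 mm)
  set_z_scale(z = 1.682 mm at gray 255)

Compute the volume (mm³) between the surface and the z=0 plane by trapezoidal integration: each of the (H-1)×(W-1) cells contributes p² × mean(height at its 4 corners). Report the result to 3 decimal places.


2878.234

height_mm = gray/255 × 1.682; cell vol = 4.87² × mean(4 corners)
unit = 4.87² × 1.682 / (4×255) = 0.0391096 mm³ per gray-sum
row 0: Σ corner-gray over 15 cells = 7359  → 287.8078
row 1: Σ corner-gray over 15 cells = 7563  → 295.7862
row 2: Σ corner-gray over 15 cells = 6845  → 267.7054
row 3: Σ corner-gray over 15 cells = 6674  → 261.0177
row 4: Σ corner-gray over 15 cells = 7201  → 281.6285
row 5: Σ corner-gray over 15 cells = 7416  → 290.0370
row 6: Σ corner-gray over 15 cells = 7800  → 305.0551
row 7: Σ corner-gray over 15 cells = 8409  → 328.8729
row 8: Σ corner-gray over 15 cells = 7564  → 295.8253
row 9: Σ corner-gray over 15 cells = 6763  → 264.4984
Σ rows: total corner-gray = 73594  → 2878.2343 mm³


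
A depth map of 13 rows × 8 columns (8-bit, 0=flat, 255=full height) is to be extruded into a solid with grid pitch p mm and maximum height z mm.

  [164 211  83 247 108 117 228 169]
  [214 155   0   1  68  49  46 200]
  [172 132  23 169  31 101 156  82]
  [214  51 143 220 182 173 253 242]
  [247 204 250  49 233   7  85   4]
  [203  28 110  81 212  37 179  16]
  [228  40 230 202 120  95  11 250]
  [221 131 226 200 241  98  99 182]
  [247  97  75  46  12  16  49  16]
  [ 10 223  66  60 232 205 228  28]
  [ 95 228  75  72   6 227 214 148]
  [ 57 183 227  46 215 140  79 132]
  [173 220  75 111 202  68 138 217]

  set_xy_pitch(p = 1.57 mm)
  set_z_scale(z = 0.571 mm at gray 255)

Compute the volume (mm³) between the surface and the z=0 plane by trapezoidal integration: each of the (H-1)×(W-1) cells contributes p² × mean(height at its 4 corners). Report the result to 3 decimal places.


59.780

height_mm = gray/255 × 0.571; cell vol = 1.57² × mean(4 corners)
unit = 1.57² × 0.571 / (4×255) = 0.00137986 mm³ per gray-sum
row 0: Σ corner-gray over 7 cells = 3373  → 4.6543
row 1: Σ corner-gray over 7 cells = 2530  → 3.4910
row 2: Σ corner-gray over 7 cells = 3978  → 5.4891
row 3: Σ corner-gray over 7 cells = 4407  → 6.0810
row 4: Σ corner-gray over 7 cells = 3420  → 4.7191
row 5: Σ corner-gray over 7 cells = 3387  → 4.6736
row 6: Σ corner-gray over 7 cells = 4267  → 5.8879
row 7: Σ corner-gray over 7 cells = 3246  → 4.4790
row 8: Σ corner-gray over 7 cells = 2919  → 4.0278
row 9: Σ corner-gray over 7 cells = 3953  → 5.4546
row 10: Σ corner-gray over 7 cells = 3856  → 5.3207
row 11: Σ corner-gray over 7 cells = 3987  → 5.5015
Σ rows: total corner-gray = 43323  → 59.7797 mm³


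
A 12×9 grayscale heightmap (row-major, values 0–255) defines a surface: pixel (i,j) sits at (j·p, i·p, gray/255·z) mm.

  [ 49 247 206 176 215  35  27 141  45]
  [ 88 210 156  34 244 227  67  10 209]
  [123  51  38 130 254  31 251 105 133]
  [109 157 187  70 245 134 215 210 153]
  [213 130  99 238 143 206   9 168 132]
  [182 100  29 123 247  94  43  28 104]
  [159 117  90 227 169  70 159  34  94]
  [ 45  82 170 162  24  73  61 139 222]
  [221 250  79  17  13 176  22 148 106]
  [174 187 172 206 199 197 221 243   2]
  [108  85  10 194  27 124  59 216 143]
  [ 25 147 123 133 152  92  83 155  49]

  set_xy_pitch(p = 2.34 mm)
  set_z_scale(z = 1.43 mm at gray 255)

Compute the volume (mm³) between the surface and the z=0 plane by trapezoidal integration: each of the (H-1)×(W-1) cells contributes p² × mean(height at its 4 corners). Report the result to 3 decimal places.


height_mm = gray/255 × 1.43; cell vol = 2.34² × mean(4 corners)
unit = 2.34² × 1.43 / (4×255) = 0.00767658 mm³ per gray-sum
row 0: Σ corner-gray over 8 cells = 4381  → 33.6311
row 1: Σ corner-gray over 8 cells = 4169  → 32.0036
row 2: Σ corner-gray over 8 cells = 4674  → 35.8803
row 3: Σ corner-gray over 8 cells = 5029  → 38.6055
row 4: Σ corner-gray over 8 cells = 3945  → 30.2841
row 5: Σ corner-gray over 8 cells = 3599  → 27.6280
row 6: Σ corner-gray over 8 cells = 3674  → 28.2037
row 7: Σ corner-gray over 8 cells = 3426  → 26.3000
row 8: Σ corner-gray over 8 cells = 4763  → 36.5635
row 9: Σ corner-gray over 8 cells = 4707  → 36.1336
row 10: Σ corner-gray over 8 cells = 3525  → 27.0599
Σ rows: total corner-gray = 45892  → 352.2934 mm³

352.293


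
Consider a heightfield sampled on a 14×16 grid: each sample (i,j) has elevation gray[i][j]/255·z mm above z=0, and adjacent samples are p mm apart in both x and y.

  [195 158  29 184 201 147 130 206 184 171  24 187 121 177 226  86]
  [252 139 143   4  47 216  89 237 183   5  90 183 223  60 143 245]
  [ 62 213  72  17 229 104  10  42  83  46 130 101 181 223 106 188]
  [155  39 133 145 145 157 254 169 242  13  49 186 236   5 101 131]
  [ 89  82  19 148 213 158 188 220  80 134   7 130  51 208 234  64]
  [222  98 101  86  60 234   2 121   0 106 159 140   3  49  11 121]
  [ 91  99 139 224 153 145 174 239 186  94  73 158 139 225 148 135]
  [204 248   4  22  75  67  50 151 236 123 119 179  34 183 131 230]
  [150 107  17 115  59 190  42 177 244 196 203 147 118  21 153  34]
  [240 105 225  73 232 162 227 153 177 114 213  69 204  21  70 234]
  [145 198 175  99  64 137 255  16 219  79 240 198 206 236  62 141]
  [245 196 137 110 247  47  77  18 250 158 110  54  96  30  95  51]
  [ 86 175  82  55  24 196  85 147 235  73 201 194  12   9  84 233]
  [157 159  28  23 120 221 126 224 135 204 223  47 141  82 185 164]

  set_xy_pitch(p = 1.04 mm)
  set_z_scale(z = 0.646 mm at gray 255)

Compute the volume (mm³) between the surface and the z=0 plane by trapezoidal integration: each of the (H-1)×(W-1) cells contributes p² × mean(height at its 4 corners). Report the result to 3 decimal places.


69.389

height_mm = gray/255 × 0.646; cell vol = 1.04² × mean(4 corners)
unit = 1.04² × 0.646 / (4×255) = 0.000685013 mm³ per gray-sum
row 0: Σ corner-gray over 15 cells = 8592  → 5.8856
row 1: Σ corner-gray over 15 cells = 7385  → 5.0588
row 2: Σ corner-gray over 15 cells = 7398  → 5.0677
row 3: Σ corner-gray over 15 cells = 7931  → 5.4328
row 4: Σ corner-gray over 15 cells = 6580  → 4.5074
row 5: Σ corner-gray over 15 cells = 7301  → 5.0013
row 6: Σ corner-gray over 15 cells = 8296  → 5.6829
row 7: Σ corner-gray over 15 cells = 7440  → 5.0965
row 8: Σ corner-gray over 15 cells = 8326  → 5.7034
row 9: Σ corner-gray over 15 cells = 9218  → 6.3145
row 10: Σ corner-gray over 15 cells = 8200  → 5.6171
row 11: Σ corner-gray over 15 cells = 7009  → 4.8013
row 12: Σ corner-gray over 15 cells = 7620  → 5.2198
Σ rows: total corner-gray = 101296  → 69.3891 mm³


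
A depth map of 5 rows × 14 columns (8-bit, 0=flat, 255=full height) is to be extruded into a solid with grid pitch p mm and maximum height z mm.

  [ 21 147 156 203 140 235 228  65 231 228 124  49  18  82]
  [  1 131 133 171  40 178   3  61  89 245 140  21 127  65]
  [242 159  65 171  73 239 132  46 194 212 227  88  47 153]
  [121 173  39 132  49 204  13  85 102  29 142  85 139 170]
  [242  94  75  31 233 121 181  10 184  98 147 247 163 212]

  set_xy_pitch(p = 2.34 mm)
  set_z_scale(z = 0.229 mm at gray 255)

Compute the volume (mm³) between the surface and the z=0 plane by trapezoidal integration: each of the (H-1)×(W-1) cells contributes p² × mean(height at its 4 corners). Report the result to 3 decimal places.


31.487

height_mm = gray/255 × 0.229; cell vol = 2.34² × mean(4 corners)
unit = 2.34² × 0.229 / (4×255) = 0.00122933 mm³ per gray-sum
row 0: Σ corner-gray over 13 cells = 6495  → 7.9845
row 1: Σ corner-gray over 13 cells = 6445  → 7.9230
row 2: Σ corner-gray over 13 cells = 6376  → 7.8382
row 3: Σ corner-gray over 13 cells = 6297  → 7.7411
Σ rows: total corner-gray = 25613  → 31.4867 mm³


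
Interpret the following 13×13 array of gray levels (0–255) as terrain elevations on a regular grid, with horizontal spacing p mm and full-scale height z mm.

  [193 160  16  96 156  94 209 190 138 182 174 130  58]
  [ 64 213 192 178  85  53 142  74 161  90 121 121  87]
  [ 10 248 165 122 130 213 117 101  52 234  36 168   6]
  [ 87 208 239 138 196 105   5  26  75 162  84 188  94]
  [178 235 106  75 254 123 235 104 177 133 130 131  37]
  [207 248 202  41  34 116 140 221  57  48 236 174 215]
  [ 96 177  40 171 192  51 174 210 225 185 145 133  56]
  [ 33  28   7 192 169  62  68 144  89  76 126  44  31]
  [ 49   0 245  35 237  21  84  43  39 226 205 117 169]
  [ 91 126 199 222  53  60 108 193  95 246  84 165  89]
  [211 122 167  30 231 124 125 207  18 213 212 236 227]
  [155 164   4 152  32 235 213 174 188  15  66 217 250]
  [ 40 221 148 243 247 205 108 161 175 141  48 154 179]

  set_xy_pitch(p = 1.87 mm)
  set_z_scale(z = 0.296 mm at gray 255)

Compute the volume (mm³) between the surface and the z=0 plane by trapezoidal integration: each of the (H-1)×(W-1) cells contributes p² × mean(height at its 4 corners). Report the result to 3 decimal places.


78.563

height_mm = gray/255 × 0.296; cell vol = 1.87² × mean(4 corners)
unit = 1.87² × 0.296 / (4×255) = 0.00101479 mm³ per gray-sum
row 0: Σ corner-gray over 12 cells = 6352  → 6.4459
row 1: Σ corner-gray over 12 cells = 6199  → 6.2907
row 2: Σ corner-gray over 12 cells = 6221  → 6.3130
row 3: Σ corner-gray over 12 cells = 6654  → 6.7524
row 4: Σ corner-gray over 12 cells = 7077  → 7.1816
row 5: Σ corner-gray over 12 cells = 7014  → 7.1177
row 6: Σ corner-gray over 12 cells = 5632  → 5.7153
row 7: Σ corner-gray over 12 cells = 4796  → 4.8669
row 8: Σ corner-gray over 12 cells = 6004  → 6.0928
row 9: Σ corner-gray over 12 cells = 7090  → 7.1948
row 10: Σ corner-gray over 12 cells = 7133  → 7.2385
row 11: Σ corner-gray over 12 cells = 7246  → 7.3531
Σ rows: total corner-gray = 77418  → 78.5628 mm³


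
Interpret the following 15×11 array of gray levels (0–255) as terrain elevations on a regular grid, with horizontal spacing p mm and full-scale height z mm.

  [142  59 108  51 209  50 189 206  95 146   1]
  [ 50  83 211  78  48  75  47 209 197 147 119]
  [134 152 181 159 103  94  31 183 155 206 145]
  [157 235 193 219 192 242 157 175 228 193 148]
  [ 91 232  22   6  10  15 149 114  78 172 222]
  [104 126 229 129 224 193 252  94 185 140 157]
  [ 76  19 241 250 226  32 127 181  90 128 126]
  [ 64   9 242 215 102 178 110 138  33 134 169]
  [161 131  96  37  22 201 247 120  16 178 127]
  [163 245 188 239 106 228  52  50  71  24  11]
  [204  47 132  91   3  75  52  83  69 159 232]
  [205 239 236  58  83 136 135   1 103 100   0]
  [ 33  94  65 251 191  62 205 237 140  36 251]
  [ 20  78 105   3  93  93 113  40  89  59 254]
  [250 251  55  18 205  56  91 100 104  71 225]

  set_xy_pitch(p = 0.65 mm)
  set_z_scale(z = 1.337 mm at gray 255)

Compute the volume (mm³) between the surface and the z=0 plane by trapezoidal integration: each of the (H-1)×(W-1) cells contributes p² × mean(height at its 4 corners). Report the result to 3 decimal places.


height_mm = gray/255 × 1.337; cell vol = 0.65² × mean(4 corners)
unit = 0.65² × 1.337 / (4×255) = 0.000553806 mm³ per gray-sum
row 0: Σ corner-gray over 10 cells = 4728  → 2.6184
row 1: Σ corner-gray over 10 cells = 5166  → 2.8610
row 2: Σ corner-gray over 10 cells = 6780  → 3.7548
row 3: Σ corner-gray over 10 cells = 5882  → 3.2575
row 4: Σ corner-gray over 10 cells = 5314  → 2.9429
row 5: Σ corner-gray over 10 cells = 6195  → 3.4308
row 6: Σ corner-gray over 10 cells = 5345  → 2.9601
row 7: Σ corner-gray over 10 cells = 4939  → 2.7352
row 8: Σ corner-gray over 10 cells = 4964  → 2.7491
row 9: Σ corner-gray over 10 cells = 4438  → 2.4578
row 10: Σ corner-gray over 10 cells = 4245  → 2.3509
row 11: Σ corner-gray over 10 cells = 5233  → 2.8981
row 12: Σ corner-gray over 10 cells = 4466  → 2.4733
row 13: Σ corner-gray over 10 cells = 3997  → 2.2136
Σ rows: total corner-gray = 71692  → 39.7035 mm³

39.703


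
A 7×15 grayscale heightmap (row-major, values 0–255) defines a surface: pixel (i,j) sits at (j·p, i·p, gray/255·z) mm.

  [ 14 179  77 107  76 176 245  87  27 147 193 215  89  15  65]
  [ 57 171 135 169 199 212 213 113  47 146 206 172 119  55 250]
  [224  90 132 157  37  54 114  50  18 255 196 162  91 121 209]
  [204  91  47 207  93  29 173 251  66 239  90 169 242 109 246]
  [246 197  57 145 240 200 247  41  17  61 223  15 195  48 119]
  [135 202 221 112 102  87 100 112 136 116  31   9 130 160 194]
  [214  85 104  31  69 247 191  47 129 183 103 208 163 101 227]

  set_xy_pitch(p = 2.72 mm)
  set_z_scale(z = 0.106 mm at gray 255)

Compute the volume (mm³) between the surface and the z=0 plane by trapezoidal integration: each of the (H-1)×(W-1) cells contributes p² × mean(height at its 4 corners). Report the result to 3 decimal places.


34.331

height_mm = gray/255 × 0.106; cell vol = 2.72² × mean(4 corners)
unit = 2.72² × 0.106 / (4×255) = 0.000768853 mm³ per gray-sum
row 0: Σ corner-gray over 14 cells = 7566  → 5.8171
row 1: Σ corner-gray over 14 cells = 7608  → 5.8494
row 2: Σ corner-gray over 14 cells = 7449  → 5.7272
row 3: Σ corner-gray over 14 cells = 7799  → 5.9963
row 4: Σ corner-gray over 14 cells = 7102  → 5.4604
row 5: Σ corner-gray over 14 cells = 7128  → 5.4804
Σ rows: total corner-gray = 44652  → 34.3308 mm³


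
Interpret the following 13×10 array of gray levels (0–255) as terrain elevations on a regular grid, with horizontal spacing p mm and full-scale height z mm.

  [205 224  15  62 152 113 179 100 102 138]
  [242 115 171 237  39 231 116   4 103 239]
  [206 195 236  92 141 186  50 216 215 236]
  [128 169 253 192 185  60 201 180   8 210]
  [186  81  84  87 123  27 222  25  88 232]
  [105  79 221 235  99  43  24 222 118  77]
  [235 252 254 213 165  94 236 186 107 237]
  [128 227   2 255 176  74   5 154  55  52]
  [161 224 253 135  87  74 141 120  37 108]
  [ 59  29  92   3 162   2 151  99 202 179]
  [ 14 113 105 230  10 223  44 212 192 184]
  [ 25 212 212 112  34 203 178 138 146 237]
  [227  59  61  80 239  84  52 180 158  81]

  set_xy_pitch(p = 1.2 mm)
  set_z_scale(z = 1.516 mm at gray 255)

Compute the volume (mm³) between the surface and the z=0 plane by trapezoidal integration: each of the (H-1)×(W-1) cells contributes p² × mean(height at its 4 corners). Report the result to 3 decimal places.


height_mm = gray/255 × 1.516; cell vol = 1.2² × mean(4 corners)
unit = 1.2² × 1.516 / (4×255) = 0.00214024 mm³ per gray-sum
row 0: Σ corner-gray over 9 cells = 4750  → 10.1661
row 1: Σ corner-gray over 9 cells = 5617  → 12.0217
row 2: Σ corner-gray over 9 cells = 5938  → 12.7087
row 3: Σ corner-gray over 9 cells = 4726  → 10.1148
row 4: Σ corner-gray over 9 cells = 4156  → 8.8948
row 5: Σ corner-gray over 9 cells = 5750  → 12.3064
row 6: Σ corner-gray over 9 cells = 5562  → 11.9040
row 7: Σ corner-gray over 9 cells = 4487  → 9.6032
row 8: Σ corner-gray over 9 cells = 4129  → 8.8370
row 9: Σ corner-gray over 9 cells = 4174  → 8.9333
row 10: Σ corner-gray over 9 cells = 5188  → 11.1035
row 11: Σ corner-gray over 9 cells = 4866  → 10.4144
Σ rows: total corner-gray = 59343  → 127.0080 mm³

127.008


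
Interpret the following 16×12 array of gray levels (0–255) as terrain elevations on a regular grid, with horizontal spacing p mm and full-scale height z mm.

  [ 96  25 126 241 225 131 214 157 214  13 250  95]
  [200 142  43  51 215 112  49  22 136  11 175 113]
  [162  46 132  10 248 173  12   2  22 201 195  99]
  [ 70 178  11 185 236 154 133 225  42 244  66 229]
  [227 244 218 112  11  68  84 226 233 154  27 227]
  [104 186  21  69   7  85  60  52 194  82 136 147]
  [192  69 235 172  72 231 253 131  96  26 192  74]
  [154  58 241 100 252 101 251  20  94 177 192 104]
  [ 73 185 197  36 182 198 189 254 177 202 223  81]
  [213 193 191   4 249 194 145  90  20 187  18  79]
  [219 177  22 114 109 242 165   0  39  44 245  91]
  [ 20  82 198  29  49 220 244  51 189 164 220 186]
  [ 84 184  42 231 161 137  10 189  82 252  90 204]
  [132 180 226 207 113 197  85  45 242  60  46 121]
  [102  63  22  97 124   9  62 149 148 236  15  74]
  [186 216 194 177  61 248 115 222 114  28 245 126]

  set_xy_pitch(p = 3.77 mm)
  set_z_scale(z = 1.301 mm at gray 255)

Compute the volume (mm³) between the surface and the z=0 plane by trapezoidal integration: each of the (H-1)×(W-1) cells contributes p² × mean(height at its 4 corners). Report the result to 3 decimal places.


height_mm = gray/255 × 1.301; cell vol = 3.77² × mean(4 corners)
unit = 3.77² × 1.301 / (4×255) = 0.0181284 mm³ per gray-sum
row 0: Σ corner-gray over 11 cells = 5608  → 101.6641
row 1: Σ corner-gray over 11 cells = 4568  → 82.8106
row 2: Σ corner-gray over 11 cells = 5590  → 101.3378
row 3: Σ corner-gray over 11 cells = 6455  → 117.0189
row 4: Σ corner-gray over 11 cells = 5243  → 95.0473
row 5: Σ corner-gray over 11 cells = 5255  → 95.2648
row 6: Σ corner-gray over 11 cells = 6450  → 116.9283
row 7: Σ corner-gray over 11 cells = 7070  → 128.1679
row 8: Σ corner-gray over 11 cells = 6714  → 121.7142
row 9: Σ corner-gray over 11 cells = 5498  → 99.6700
row 10: Σ corner-gray over 11 cells = 5722  → 103.7308
row 11: Σ corner-gray over 11 cells = 6142  → 111.3447
row 12: Σ corner-gray over 11 cells = 6099  → 110.5652
row 13: Σ corner-gray over 11 cells = 5081  → 92.1105
row 14: Σ corner-gray over 11 cells = 5578  → 101.1203
Σ rows: total corner-gray = 87073  → 1578.4954 mm³

1578.495


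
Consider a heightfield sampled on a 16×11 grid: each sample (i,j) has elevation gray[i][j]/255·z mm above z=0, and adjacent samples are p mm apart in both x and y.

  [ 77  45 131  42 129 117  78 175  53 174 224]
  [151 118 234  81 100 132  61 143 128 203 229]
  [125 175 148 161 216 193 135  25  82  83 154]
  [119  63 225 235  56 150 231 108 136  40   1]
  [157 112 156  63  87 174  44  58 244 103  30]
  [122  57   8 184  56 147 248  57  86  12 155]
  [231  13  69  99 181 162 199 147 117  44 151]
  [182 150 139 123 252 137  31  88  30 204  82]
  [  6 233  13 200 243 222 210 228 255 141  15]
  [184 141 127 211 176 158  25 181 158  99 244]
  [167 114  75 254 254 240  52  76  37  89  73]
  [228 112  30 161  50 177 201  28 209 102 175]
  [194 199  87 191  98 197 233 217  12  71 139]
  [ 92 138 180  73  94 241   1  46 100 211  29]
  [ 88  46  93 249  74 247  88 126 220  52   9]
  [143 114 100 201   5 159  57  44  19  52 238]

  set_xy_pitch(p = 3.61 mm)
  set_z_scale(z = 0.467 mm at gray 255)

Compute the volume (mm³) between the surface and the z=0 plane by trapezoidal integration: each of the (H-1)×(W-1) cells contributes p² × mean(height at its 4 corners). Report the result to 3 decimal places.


height_mm = gray/255 × 0.467; cell vol = 3.61² × mean(4 corners)
unit = 3.61² × 0.467 / (4×255) = 0.00596666 mm³ per gray-sum
row 0: Σ corner-gray over 10 cells = 4969  → 29.6483
row 1: Σ corner-gray over 10 cells = 5495  → 32.7868
row 2: Σ corner-gray over 10 cells = 5323  → 31.7605
row 3: Σ corner-gray over 10 cells = 4877  → 29.0994
row 4: Σ corner-gray over 10 cells = 4256  → 25.3941
row 5: Σ corner-gray over 10 cells = 4431  → 26.4383
row 6: Σ corner-gray over 10 cells = 5016  → 29.9288
row 7: Σ corner-gray over 10 cells = 6083  → 36.2952
row 8: Σ corner-gray over 10 cells = 6491  → 38.7296
row 9: Σ corner-gray over 10 cells = 5602  → 33.4252
row 10: Σ corner-gray over 10 cells = 5165  → 30.8178
row 11: Σ corner-gray over 10 cells = 5486  → 32.7331
row 12: Σ corner-gray over 10 cells = 5232  → 31.2176
row 13: Σ corner-gray over 10 cells = 4776  → 28.4968
row 14: Σ corner-gray over 10 cells = 4370  → 26.0743
Σ rows: total corner-gray = 77572  → 462.8456 mm³

462.846


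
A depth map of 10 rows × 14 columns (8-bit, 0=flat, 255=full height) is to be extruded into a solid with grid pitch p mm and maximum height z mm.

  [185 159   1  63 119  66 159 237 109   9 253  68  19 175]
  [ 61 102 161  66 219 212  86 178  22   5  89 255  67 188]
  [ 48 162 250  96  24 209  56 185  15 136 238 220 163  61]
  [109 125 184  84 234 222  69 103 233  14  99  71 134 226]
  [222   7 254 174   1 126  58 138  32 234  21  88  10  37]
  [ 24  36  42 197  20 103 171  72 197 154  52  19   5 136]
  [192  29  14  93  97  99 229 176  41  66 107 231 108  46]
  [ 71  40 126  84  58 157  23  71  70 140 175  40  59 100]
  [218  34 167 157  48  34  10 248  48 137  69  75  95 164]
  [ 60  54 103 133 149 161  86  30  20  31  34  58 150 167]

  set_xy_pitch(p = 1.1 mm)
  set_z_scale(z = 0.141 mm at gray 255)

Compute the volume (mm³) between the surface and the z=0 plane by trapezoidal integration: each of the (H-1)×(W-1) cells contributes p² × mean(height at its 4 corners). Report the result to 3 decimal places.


8.489

height_mm = gray/255 × 0.141; cell vol = 1.1² × mean(4 corners)
unit = 1.1² × 0.141 / (4×255) = 0.000167265 mm³ per gray-sum
row 0: Σ corner-gray over 13 cells = 6057  → 1.0131
row 1: Σ corner-gray over 13 cells = 6790  → 1.1357
row 2: Σ corner-gray over 13 cells = 7096  → 1.1869
row 3: Σ corner-gray over 13 cells = 6024  → 1.0076
row 4: Σ corner-gray over 13 cells = 4841  → 0.8097
row 5: Σ corner-gray over 13 cells = 5114  → 0.8554
row 6: Σ corner-gray over 13 cells = 5075  → 0.8489
row 7: Σ corner-gray over 13 cells = 4883  → 0.8168
row 8: Σ corner-gray over 13 cells = 4871  → 0.8147
Σ rows: total corner-gray = 50751  → 8.4889 mm³


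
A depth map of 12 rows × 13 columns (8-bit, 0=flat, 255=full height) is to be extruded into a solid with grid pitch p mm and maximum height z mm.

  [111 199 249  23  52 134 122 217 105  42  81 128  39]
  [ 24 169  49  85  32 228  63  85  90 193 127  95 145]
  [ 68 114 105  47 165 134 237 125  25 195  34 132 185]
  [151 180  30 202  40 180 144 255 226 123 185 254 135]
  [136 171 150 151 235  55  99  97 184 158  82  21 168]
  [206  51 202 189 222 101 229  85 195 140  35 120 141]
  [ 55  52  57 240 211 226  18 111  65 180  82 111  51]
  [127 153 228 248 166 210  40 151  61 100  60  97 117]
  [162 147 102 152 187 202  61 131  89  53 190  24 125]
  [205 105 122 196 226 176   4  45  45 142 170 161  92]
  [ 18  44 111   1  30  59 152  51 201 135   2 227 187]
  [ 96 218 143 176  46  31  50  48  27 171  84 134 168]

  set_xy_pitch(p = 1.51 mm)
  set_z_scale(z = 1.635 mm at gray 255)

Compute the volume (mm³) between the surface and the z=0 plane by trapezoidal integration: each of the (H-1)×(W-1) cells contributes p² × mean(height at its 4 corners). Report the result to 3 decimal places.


height_mm = gray/255 × 1.635; cell vol = 1.51² × mean(4 corners)
unit = 1.51² × 1.635 / (4×255) = 0.00365487 mm³ per gray-sum
row 0: Σ corner-gray over 12 cells = 5455  → 19.9373
row 1: Σ corner-gray over 12 cells = 5480  → 20.0287
row 2: Σ corner-gray over 12 cells = 6803  → 24.8641
row 3: Σ corner-gray over 12 cells = 7034  → 25.7083
row 4: Σ corner-gray over 12 cells = 6595  → 24.1038
row 5: Σ corner-gray over 12 cells = 6297  → 23.0147
row 6: Σ corner-gray over 12 cells = 6084  → 22.2362
row 7: Σ corner-gray over 12 cells = 6235  → 22.7881
row 8: Σ corner-gray over 12 cells = 6044  → 22.0900
row 9: Σ corner-gray over 12 cells = 5312  → 19.4146
row 10: Σ corner-gray over 12 cells = 4751  → 17.3643
Σ rows: total corner-gray = 66090  → 241.5501 mm³

241.550


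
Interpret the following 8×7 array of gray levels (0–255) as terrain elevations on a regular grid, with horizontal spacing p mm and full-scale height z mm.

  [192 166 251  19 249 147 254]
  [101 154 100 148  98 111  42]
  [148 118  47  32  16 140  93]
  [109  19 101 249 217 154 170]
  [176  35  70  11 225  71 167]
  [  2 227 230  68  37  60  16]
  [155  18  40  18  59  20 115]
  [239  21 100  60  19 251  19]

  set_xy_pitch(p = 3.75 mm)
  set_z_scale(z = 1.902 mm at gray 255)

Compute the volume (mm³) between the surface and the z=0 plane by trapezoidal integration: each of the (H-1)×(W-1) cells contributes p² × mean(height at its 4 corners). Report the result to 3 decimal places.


height_mm = gray/255 × 1.902; cell vol = 3.75² × mean(4 corners)
unit = 3.75² × 1.902 / (4×255) = 0.0262224 mm³ per gray-sum
row 0: Σ corner-gray over 6 cells = 3475  → 91.1229
row 1: Σ corner-gray over 6 cells = 2312  → 60.6262
row 2: Σ corner-gray over 6 cells = 2706  → 70.9579
row 3: Σ corner-gray over 6 cells = 2926  → 76.7268
row 4: Σ corner-gray over 6 cells = 2429  → 63.6943
row 5: Σ corner-gray over 6 cells = 1842  → 48.3017
row 6: Σ corner-gray over 6 cells = 1740  → 45.6270
Σ rows: total corner-gray = 17430  → 457.0569 mm³

457.057


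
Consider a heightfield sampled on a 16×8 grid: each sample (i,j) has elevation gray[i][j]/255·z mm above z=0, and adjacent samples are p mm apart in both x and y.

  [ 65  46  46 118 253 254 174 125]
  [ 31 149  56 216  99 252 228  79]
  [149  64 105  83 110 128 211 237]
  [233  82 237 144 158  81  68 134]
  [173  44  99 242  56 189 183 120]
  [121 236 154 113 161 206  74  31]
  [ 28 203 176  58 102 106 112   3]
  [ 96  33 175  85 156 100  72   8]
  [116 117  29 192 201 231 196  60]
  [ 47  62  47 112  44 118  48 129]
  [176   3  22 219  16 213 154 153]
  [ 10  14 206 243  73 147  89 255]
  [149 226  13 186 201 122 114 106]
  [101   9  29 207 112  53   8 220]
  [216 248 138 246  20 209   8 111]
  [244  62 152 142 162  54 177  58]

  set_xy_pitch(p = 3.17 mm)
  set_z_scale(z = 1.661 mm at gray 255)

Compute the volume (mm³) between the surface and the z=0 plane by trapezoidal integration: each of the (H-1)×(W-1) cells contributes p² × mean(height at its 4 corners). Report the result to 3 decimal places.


height_mm = gray/255 × 1.661; cell vol = 3.17² × mean(4 corners)
unit = 3.17² × 1.661 / (4×255) = 0.0163639 mm³ per gray-sum
row 0: Σ corner-gray over 7 cells = 4082  → 66.7976
row 1: Σ corner-gray over 7 cells = 3898  → 63.7867
row 2: Σ corner-gray over 7 cells = 3695  → 60.4648
row 3: Σ corner-gray over 7 cells = 3826  → 62.6084
row 4: Σ corner-gray over 7 cells = 3959  → 64.7849
row 5: Σ corner-gray over 7 cells = 3585  → 58.6647
row 6: Σ corner-gray over 7 cells = 2891  → 47.3082
row 7: Σ corner-gray over 7 cells = 3454  → 56.5211
row 8: Σ corner-gray over 7 cells = 3146  → 51.4810
row 9: Σ corner-gray over 7 cells = 2621  → 42.8899
row 10: Σ corner-gray over 7 cells = 3392  → 55.5065
row 11: Σ corner-gray over 7 cells = 3788  → 61.9866
row 12: Σ corner-gray over 7 cells = 3136  → 51.3173
row 13: Σ corner-gray over 7 cells = 3222  → 52.7246
row 14: Σ corner-gray over 7 cells = 3865  → 63.2466
Σ rows: total corner-gray = 52560  → 860.0889 mm³

860.089


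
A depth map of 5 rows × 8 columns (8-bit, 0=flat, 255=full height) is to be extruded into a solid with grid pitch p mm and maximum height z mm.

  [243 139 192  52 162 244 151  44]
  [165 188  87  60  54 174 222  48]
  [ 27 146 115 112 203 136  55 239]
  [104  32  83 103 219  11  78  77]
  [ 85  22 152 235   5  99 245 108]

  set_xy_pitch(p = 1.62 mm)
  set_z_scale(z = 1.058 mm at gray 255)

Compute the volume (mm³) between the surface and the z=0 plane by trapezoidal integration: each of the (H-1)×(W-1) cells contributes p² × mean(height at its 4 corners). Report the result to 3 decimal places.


height_mm = gray/255 × 1.058; cell vol = 1.62² × mean(4 corners)
unit = 1.62² × 1.058 / (4×255) = 0.00272217 mm³ per gray-sum
row 0: Σ corner-gray over 7 cells = 3950  → 10.7526
row 1: Σ corner-gray over 7 cells = 3583  → 9.7535
row 2: Σ corner-gray over 7 cells = 3033  → 8.2563
row 3: Σ corner-gray over 7 cells = 2942  → 8.0086
Σ rows: total corner-gray = 13508  → 36.7711 mm³

36.771


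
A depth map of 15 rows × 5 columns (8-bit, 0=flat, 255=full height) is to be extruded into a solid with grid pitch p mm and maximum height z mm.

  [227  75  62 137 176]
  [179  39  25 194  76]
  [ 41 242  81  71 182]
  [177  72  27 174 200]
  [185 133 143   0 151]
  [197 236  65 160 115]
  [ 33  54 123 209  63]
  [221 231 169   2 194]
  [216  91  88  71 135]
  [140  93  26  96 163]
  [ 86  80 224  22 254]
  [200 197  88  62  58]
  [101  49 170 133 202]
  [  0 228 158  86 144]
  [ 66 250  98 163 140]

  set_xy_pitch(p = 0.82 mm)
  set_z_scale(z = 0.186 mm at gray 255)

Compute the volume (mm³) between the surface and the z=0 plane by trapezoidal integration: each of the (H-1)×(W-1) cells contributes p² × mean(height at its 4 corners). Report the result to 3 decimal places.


height_mm = gray/255 × 0.186; cell vol = 0.82² × mean(4 corners)
unit = 0.82² × 0.186 / (4×255) = 0.000122614 mm³ per gray-sum
row 0: Σ corner-gray over 4 cells = 1722  → 0.2111
row 1: Σ corner-gray over 4 cells = 1782  → 0.2185
row 2: Σ corner-gray over 4 cells = 1934  → 0.2371
row 3: Σ corner-gray over 4 cells = 1811  → 0.2221
row 4: Σ corner-gray over 4 cells = 2122  → 0.2602
row 5: Σ corner-gray over 4 cells = 2102  → 0.2577
row 6: Σ corner-gray over 4 cells = 2087  → 0.2559
row 7: Σ corner-gray over 4 cells = 2070  → 0.2538
row 8: Σ corner-gray over 4 cells = 1584  → 0.1942
row 9: Σ corner-gray over 4 cells = 1725  → 0.2115
row 10: Σ corner-gray over 4 cells = 1944  → 0.2384
row 11: Σ corner-gray over 4 cells = 1959  → 0.2402
row 12: Σ corner-gray over 4 cells = 2095  → 0.2569
row 13: Σ corner-gray over 4 cells = 2316  → 0.2840
Σ rows: total corner-gray = 27253  → 3.3416 mm³

3.342


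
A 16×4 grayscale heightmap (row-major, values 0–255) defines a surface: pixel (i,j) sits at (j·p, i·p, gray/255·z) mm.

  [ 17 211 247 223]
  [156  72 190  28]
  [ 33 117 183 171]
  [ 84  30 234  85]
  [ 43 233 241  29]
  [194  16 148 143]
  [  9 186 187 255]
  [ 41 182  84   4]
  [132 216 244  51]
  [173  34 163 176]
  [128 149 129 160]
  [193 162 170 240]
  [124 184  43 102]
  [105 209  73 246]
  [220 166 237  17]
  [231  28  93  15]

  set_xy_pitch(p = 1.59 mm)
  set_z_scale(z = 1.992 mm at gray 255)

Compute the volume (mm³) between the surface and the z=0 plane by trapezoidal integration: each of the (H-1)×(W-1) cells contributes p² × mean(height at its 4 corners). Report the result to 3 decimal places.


125.682

height_mm = gray/255 × 1.992; cell vol = 1.59² × mean(4 corners)
unit = 1.59² × 1.992 / (4×255) = 0.00493723 mm³ per gray-sum
row 0: Σ corner-gray over 3 cells = 1864  → 9.2030
row 1: Σ corner-gray over 3 cells = 1512  → 7.4651
row 2: Σ corner-gray over 3 cells = 1501  → 7.4108
row 3: Σ corner-gray over 3 cells = 1717  → 8.4772
row 4: Σ corner-gray over 3 cells = 1685  → 8.3192
row 5: Σ corner-gray over 3 cells = 1675  → 8.2699
row 6: Σ corner-gray over 3 cells = 1587  → 7.8354
row 7: Σ corner-gray over 3 cells = 1680  → 8.2945
row 8: Σ corner-gray over 3 cells = 1846  → 9.1141
row 9: Σ corner-gray over 3 cells = 1587  → 7.8354
row 10: Σ corner-gray over 3 cells = 1941  → 9.5832
row 11: Σ corner-gray over 3 cells = 1777  → 8.7735
row 12: Σ corner-gray over 3 cells = 1595  → 7.8749
row 13: Σ corner-gray over 3 cells = 1958  → 9.6671
row 14: Σ corner-gray over 3 cells = 1531  → 7.5589
Σ rows: total corner-gray = 25456  → 125.6821 mm³
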